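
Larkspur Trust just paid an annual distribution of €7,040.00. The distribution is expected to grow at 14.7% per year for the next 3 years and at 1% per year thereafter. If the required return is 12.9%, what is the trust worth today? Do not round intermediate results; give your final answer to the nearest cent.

D_1 = 8074.88000
D_2 = 9261.88736
D_3 = 10623.38480
Terminal value at year 3: TV = D_3×(1+g_2)/(r−g_2) = 10729.61865/0.119 = 90164.86260
P_0 = D_1/(1+r)^1 + D_2/(1+r)^2 + D_3/(1+r)^3 + TV/(1+r)^3
    = 7152.24092 + 7266.27133 + 7382.11977 + 62654.96612 = 84455.59814

€84455.60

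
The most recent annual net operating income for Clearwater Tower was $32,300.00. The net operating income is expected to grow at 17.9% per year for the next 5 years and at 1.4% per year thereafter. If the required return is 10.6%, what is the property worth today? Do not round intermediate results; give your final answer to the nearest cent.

$686492.44

D_1 = 38081.70000
D_2 = 44898.32430
D_3 = 52935.12435
D_4 = 62410.51161
D_5 = 73581.99319
Terminal value at year 5: TV = D_5×(1+g_2)/(r−g_2) = 74612.14109/0.092 = 811001.53360
P_0 = D_1/(1+r)^1 + D_2/(1+r)^2 + D_3/(1+r)^3 + D_4/(1+r)^4 + D_5/(1+r)^5 + TV/(1+r)^5
    = 34431.91682 + 36704.54786 + 39127.18076 + 41709.71620 + 44462.70832 + 490056.37211 = 686492.44206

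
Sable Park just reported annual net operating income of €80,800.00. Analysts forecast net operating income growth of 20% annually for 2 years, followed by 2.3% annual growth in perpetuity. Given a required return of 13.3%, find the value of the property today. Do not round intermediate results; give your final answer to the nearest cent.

D_1 = 96960.00000
D_2 = 116352.00000
Terminal value at year 2: TV = D_2×(1+g_2)/(r−g_2) = 119028.09600/0.11 = 1082073.60000
P_0 = D_1/(1+r)^1 + D_2/(1+r)^2 + TV/(1+r)^2
    = 85578.11121 + 90638.77621 + 842940.61879 = 1019157.50622

€1019157.51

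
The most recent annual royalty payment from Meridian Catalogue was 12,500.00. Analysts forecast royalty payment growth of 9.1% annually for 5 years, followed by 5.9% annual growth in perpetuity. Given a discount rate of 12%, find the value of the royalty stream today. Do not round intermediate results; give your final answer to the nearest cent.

248140.59

D_1 = 13637.50000
D_2 = 14878.51250
D_3 = 16232.45714
D_4 = 17709.61074
D_5 = 19321.18531
Terminal value at year 5: TV = D_5×(1+g_2)/(r−g_2) = 20461.13525/0.061 = 335428.44668
P_0 = D_1/(1+r)^1 + D_2/(1+r)^2 + D_3/(1+r)^3 + D_4/(1+r)^4 + D_5/(1+r)^5 + TV/(1+r)^5
    = 12176.33929 + 11861.05907 + 11553.94236 + 11254.77778 + 10963.35943 + 190331.10882 = 248140.58676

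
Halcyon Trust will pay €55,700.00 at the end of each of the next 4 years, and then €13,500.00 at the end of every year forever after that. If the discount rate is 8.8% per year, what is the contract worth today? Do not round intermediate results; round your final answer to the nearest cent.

€290727.60

PV of 4-year annuity: €55,700.00 × [1 − (1+0.088)^−4] / 0.088 = 181247.41981
Perpetuity value at year 4: €13,500.00 / 0.088 = 153409.09091
PV of perpetuity: 153409.09091 / (1+0.088)^4 = 109480.18306
Total PV = 181247.41981 + 109480.18306 = 290727.60287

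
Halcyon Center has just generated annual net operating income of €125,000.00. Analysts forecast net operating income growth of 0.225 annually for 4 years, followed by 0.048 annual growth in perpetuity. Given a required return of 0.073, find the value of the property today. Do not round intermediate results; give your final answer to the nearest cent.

€9605762.60

D_1 = 153125.00000
D_2 = 187578.12500
D_3 = 229783.20312
D_4 = 281484.42383
Terminal value at year 4: TV = D_4×(1+g_2)/(r−g_2) = 294995.67617/0.025 = 11799827.04688
P_0 = D_1/(1+r)^1 + D_2/(1+r)^2 + D_3/(1+r)^3 + D_4/(1+r)^4 + TV/(1+r)^4
    = 142707.36253 + 162923.13057 + 186002.64208 + 212351.57181 + 8901777.89014 = 9605762.59714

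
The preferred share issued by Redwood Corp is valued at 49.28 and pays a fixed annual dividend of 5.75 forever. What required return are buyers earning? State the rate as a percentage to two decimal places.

P = C/r ⇒ r = C/P = 5.75/49.28 = 0.116680

11.67%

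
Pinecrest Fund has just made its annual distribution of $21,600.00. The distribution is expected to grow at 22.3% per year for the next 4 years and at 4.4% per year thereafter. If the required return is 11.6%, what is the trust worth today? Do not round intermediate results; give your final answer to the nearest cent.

D_1 = 26416.80000
D_2 = 32307.74640
D_3 = 39512.37385
D_4 = 48323.63322
Terminal value at year 4: TV = D_4×(1+g_2)/(r−g_2) = 50449.87308/0.072 = 700692.68162
P_0 = D_1/(1+r)^1 + D_2/(1+r)^2 + D_3/(1+r)^3 + D_4/(1+r)^4 + TV/(1+r)^4
    = 23670.96774 + 25940.49601 + 28427.62242 + 31153.20988 + 451721.54319 = 560913.83924

$560913.84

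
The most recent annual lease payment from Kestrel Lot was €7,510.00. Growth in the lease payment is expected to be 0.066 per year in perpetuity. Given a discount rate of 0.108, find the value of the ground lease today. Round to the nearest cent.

€190610.95

D₁ = D₀ × (1 + g) = €7,510.00 × 1.066 = €8,005.6600
Growing perpetuity: P = D₁ / (r − g) = €8,005.6600 / (0.108 − 0.066) = €190,610.95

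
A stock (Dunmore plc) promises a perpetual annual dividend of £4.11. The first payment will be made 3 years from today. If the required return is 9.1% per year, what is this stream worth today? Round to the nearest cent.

Value at end of year 2: C / r = £4.11 / 0.091 = £45.1648
Discount to today: PV = £45.1648 / (1 + 0.091)^2 = £45.1648 / 1.190281 = £37.94

£37.94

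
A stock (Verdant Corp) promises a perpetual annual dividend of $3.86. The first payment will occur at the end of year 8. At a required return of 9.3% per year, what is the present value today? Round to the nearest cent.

Value at end of year 7: C / r = $3.86 / 0.093 = $41.5054
Discount to today: PV = $41.5054 / (1 + 0.093)^7 = $41.5054 / 1.863550 = $22.27

$22.27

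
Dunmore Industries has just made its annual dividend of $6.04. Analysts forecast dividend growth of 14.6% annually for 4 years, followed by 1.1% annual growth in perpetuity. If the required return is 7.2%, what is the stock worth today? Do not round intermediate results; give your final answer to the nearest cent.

$159.37

D_1 = 6.92184
D_2 = 7.93243
D_3 = 9.09056
D_4 = 10.41779
Terminal value at year 4: TV = D_4×(1+g_2)/(r−g_2) = 10.53238/0.061 = 172.66199
P_0 = D_1/(1+r)^1 + D_2/(1+r)^2 + D_3/(1+r)^3 + D_4/(1+r)^4 + TV/(1+r)^4
    = 6.45694 + 6.90266 + 7.37915 + 7.88853 + 130.74274 = 159.37003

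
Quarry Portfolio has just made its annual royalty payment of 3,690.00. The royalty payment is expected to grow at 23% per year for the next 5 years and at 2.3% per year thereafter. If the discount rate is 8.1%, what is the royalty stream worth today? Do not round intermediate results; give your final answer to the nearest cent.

D_1 = 4538.70000
D_2 = 5582.60100
D_3 = 6866.59923
D_4 = 8445.91705
D_5 = 10388.47798
Terminal value at year 5: TV = D_5×(1+g_2)/(r−g_2) = 10627.41297/0.058 = 183231.25808
P_0 = D_1/(1+r)^1 + D_2/(1+r)^2 + D_3/(1+r)^3 + D_4/(1+r)^4 + D_5/(1+r)^5 + TV/(1+r)^5
    = 4198.61240 + 4777.32955 + 5435.81439 + 6185.06170 + 7037.58176 + 124128.38180 = 151762.78159

151762.78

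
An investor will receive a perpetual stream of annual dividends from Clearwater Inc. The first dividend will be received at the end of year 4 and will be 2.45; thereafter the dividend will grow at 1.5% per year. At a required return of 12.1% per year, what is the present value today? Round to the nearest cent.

16.41

Value at end of year 3: C₁ / (r − g) = 2.45 / (0.121 − 0.015) = 23.1132
Discount to today: PV = 23.1132 / (1 + 0.121)^3 = 23.1132 / 1.408695 = 16.41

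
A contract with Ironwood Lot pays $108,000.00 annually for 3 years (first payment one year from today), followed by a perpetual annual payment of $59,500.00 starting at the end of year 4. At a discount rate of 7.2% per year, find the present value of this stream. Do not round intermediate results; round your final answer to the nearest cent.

$953204.56

PV of 3-year annuity: $108,000.00 × [1 − (1+0.072)^−3] / 0.072 = 282393.65381
Perpetuity value at year 3: $59,500.00 / 0.072 = 826388.88889
PV of perpetuity: 826388.88889 / (1+0.072)^3 = 670810.90369
Total PV = 282393.65381 + 670810.90369 = 953204.55750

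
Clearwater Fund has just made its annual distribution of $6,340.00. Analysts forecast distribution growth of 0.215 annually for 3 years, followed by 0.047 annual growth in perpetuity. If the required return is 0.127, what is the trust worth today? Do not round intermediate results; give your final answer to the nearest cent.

$126116.73

D_1 = 7703.10000
D_2 = 9359.26650
D_3 = 11371.50880
Terminal value at year 3: TV = D_3×(1+g_2)/(r−g_2) = 11905.96971/0.08 = 148824.62139
P_0 = D_1/(1+r)^1 + D_2/(1+r)^2 + D_3/(1+r)^3 + TV/(1+r)^3
    = 6835.04880 + 7368.75270 + 7944.13002 + 103968.80163 = 126116.73316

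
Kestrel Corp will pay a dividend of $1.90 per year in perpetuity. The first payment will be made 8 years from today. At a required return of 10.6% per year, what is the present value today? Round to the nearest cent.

$8.85

Value at end of year 7: C / r = $1.90 / 0.106 = $17.9245
Discount to today: PV = $17.9245 / (1 + 0.106)^7 = $17.9245 / 2.024351 = $8.85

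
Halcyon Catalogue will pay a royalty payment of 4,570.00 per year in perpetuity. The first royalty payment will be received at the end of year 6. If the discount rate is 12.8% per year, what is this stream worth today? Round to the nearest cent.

19550.63

Value at end of year 5: C / r = 4,570.00 / 0.128 = 35,703.1250
Discount to today: PV = 35,703.1250 / (1 + 0.128)^5 = 35,703.1250 / 1.826188 = 19,550.63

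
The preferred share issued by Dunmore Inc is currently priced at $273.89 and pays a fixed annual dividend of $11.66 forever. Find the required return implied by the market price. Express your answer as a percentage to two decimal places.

4.26%

P = C/r ⇒ r = C/P = $11.66/$273.89 = 0.042572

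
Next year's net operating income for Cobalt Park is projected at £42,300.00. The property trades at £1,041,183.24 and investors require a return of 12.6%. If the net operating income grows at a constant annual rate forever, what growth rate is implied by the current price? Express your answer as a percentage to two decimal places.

P = D₁/(r−g) ⇒ g = r − D₁/P = 0.126 − £42,300.00/£1,041,183.24 = 0.085373

8.54%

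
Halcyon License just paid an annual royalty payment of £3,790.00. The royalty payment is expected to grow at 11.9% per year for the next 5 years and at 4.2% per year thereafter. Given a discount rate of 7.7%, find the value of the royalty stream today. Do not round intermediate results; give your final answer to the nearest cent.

D_1 = 4241.01000
D_2 = 4745.69019
D_3 = 5310.42732
D_4 = 5942.36817
D_5 = 6649.50999
Terminal value at year 5: TV = D_5×(1+g_2)/(r−g_2) = 6928.78941/0.035 = 197965.41160
P_0 = D_1/(1+r)^1 + D_2/(1+r)^2 + D_3/(1+r)^3 + D_4/(1+r)^4 + D_5/(1+r)^5 + TV/(1+r)^5
    = 3937.79944 + 4091.36265 + 4250.91440 + 4416.68822 + 4588.92676 + 136618.90519 = 157904.59666

£157904.60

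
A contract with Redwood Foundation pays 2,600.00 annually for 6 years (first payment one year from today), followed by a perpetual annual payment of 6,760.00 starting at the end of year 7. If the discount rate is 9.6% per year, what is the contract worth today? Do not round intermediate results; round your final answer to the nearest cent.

PV of 6-year annuity: 2,600.00 × [1 − (1+0.096)^−6] / 0.096 = 11457.65823
Perpetuity value at year 6: 6,760.00 / 0.096 = 70416.66667
PV of perpetuity: 70416.66667 / (1+0.096)^6 = 40626.75527
Total PV = 11457.65823 + 40626.75527 = 52084.41350

52084.41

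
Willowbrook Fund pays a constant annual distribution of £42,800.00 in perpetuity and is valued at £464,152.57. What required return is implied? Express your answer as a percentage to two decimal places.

P = C/r ⇒ r = C/P = £42,800.00/£464,152.57 = 0.092211

9.22%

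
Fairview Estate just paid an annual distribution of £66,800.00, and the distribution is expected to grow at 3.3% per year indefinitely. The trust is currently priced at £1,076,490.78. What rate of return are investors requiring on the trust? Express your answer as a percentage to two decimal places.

D₁ = £66,800.00 × 1.033 = £69,004.4000
P = D₁/(r − g) ⇒ r = D₁/P + g = £69,004.4000/£1,076,490.78 + 0.033 = 0.064101 + 0.033 = 0.097101

9.71%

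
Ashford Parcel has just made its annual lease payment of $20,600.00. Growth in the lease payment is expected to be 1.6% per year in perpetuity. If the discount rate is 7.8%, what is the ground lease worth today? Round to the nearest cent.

D₁ = D₀ × (1 + g) = $20,600.00 × 1.016 = $20,929.6000
Growing perpetuity: P = D₁ / (r − g) = $20,929.6000 / (0.078 − 0.016) = $337,574.19

$337574.19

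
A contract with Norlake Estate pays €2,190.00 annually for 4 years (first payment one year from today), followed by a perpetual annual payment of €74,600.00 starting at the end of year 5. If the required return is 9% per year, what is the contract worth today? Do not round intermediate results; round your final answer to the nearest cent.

PV of 4-year annuity: €2,190.00 × [1 − (1+0.09)^−4] / 0.09 = 7094.98653
Perpetuity value at year 4: €74,600.00 / 0.09 = 828888.88889
PV of perpetuity: 828888.88889 / (1+0.09)^4 = 587205.78606
Total PV = 7094.98653 + 587205.78606 = 594300.77259

€594300.77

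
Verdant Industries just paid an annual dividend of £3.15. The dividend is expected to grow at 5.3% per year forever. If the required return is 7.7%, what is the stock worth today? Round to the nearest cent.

D₁ = D₀ × (1 + g) = £3.15 × 1.053 = £3.3170
Growing perpetuity: P = D₁ / (r − g) = £3.3170 / (0.077 − 0.053) = £138.21

£138.21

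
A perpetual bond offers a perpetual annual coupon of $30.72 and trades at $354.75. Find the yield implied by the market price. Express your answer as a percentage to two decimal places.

8.66%

P = C/r ⇒ r = C/P = $30.72/$354.75 = 0.086596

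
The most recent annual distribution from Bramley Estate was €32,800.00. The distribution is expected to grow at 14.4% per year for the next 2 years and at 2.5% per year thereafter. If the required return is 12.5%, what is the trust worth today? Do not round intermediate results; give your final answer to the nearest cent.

€414923.21

D_1 = 37523.20000
D_2 = 42926.54080
Terminal value at year 2: TV = D_2×(1+g_2)/(r−g_2) = 43999.70432/0.1 = 439997.04320
P_0 = D_1/(1+r)^1 + D_2/(1+r)^2 + TV/(1+r)^2
    = 33353.95556 + 33917.26680 + 347651.98475 = 414923.20711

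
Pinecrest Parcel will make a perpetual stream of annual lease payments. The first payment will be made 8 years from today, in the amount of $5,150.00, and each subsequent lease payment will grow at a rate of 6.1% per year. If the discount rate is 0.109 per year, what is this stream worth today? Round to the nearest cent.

Value at end of year 7: C₁ / (r − g) = $5,150.00 / (0.109 − 0.061) = $107,291.6667
Discount to today: PV = $107,291.6667 / (1 + 0.109)^7 = $107,291.6667 / 2.063103 = $52,005.01

$52005.01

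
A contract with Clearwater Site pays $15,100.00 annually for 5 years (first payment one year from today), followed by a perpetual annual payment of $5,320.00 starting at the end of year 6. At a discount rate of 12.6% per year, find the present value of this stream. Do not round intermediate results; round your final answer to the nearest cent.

PV of 5-year annuity: $15,100.00 × [1 − (1+0.126)^−5] / 0.126 = 53632.66300
Perpetuity value at year 5: $5,320.00 / 0.126 = 42222.22222
PV of perpetuity: 42222.22222 / (1+0.126)^5 = 23326.47605
Total PV = 53632.66300 + 23326.47605 = 76959.13905

$76959.14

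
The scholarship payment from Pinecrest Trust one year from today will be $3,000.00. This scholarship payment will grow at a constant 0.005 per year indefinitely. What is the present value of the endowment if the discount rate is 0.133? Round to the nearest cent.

$23437.50

Growing perpetuity: P = D₁ / (r − g) = $3,000.0000 / (0.133 − 0.005) = $23,437.50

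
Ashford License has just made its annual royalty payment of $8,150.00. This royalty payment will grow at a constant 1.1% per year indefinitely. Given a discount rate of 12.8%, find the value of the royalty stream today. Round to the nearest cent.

$70424.36

D₁ = D₀ × (1 + g) = $8,150.00 × 1.011 = $8,239.6500
Growing perpetuity: P = D₁ / (r − g) = $8,239.6500 / (0.128 − 0.011) = $70,424.36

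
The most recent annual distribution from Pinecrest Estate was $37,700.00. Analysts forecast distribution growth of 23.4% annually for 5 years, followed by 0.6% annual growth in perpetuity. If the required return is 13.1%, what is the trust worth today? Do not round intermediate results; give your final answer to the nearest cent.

D_1 = 46521.80000
D_2 = 57407.90120
D_3 = 70841.35008
D_4 = 87418.22600
D_5 = 107874.09088
Terminal value at year 5: TV = D_5×(1+g_2)/(r−g_2) = 108521.33543/0.125 = 868170.68343
P_0 = D_1/(1+r)^1 + D_2/(1+r)^2 + D_3/(1+r)^3 + D_4/(1+r)^4 + D_5/(1+r)^5 + TV/(1+r)^5
    = 41133.33333 + 44879.33982 + 48966.49455 + 53425.86585 + 58291.35142 + 469128.79622 = 715825.18119

$715825.18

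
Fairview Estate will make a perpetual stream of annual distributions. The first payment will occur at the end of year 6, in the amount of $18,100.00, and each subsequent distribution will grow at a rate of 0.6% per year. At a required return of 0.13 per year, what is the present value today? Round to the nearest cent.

Value at end of year 5: C₁ / (r − g) = $18,100.00 / (0.13 − 0.006) = $145,967.7419
Discount to today: PV = $145,967.7419 / (1 + 0.13)^5 = $145,967.7419 / 1.842435 = $79,225.44

$79225.44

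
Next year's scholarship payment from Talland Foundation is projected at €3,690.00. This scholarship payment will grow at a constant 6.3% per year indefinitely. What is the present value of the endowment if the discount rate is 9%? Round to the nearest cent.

Growing perpetuity: P = D₁ / (r − g) = €3,690.0000 / (0.09 − 0.063) = €136,666.67

€136666.67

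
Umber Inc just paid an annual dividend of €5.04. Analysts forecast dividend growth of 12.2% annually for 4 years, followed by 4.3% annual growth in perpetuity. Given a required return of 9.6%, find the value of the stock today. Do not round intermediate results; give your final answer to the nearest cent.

D_1 = 5.65488
D_2 = 6.34478
D_3 = 7.11884
D_4 = 7.98734
Terminal value at year 4: TV = D_4×(1+g_2)/(r−g_2) = 8.33079/0.053 = 157.18475
P_0 = D_1/(1+r)^1 + D_2/(1+r)^2 + D_3/(1+r)^3 + D_4/(1+r)^4 + TV/(1+r)^4
    = 5.15956 + 5.28196 + 5.40726 + 5.53554 + 108.93519 = 130.31951

€130.32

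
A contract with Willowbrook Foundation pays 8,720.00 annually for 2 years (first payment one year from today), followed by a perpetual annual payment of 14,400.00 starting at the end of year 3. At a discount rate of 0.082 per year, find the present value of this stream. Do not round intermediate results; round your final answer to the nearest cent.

PV of 2-year annuity: 8,720.00 × [1 − (1+0.082)^−2] / 0.082 = 15507.53209
Perpetuity value at year 2: 14,400.00 / 0.082 = 175609.75610
PV of perpetuity: 175609.75610 / (1+0.082)^2 = 150000.98751
Total PV = 15507.53209 + 150000.98751 = 165508.51960

165508.52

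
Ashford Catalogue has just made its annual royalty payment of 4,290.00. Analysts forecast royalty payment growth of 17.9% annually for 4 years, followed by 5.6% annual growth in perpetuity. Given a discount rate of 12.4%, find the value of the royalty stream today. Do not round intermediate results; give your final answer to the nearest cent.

100014.07

D_1 = 5057.91000
D_2 = 5963.27589
D_3 = 7030.70227
D_4 = 8289.19798
Terminal value at year 4: TV = D_4×(1+g_2)/(r−g_2) = 8753.39307/0.068 = 128726.36865
P_0 = D_1/(1+r)^1 + D_2/(1+r)^2 + D_3/(1+r)^3 + D_4/(1+r)^4 + TV/(1+r)^4
    = 4499.91993 + 4720.11174 + 4951.07806 + 5193.34612 + 80649.61028 = 100014.06613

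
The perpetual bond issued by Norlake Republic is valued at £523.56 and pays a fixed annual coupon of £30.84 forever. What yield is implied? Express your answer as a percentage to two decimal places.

5.89%

P = C/r ⇒ r = C/P = £30.84/£523.56 = 0.058904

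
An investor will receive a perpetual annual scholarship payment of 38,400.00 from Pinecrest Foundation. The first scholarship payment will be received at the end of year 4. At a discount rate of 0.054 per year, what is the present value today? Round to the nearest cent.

Value at end of year 3: C / r = 38,400.00 / 0.054 = 711,111.1111
Discount to today: PV = 711,111.1111 / (1 + 0.054)^3 = 711,111.1111 / 1.170905 = 607,317.27

607317.27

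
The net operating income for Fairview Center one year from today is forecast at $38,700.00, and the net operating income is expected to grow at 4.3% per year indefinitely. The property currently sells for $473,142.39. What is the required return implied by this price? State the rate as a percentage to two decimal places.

12.48%

P = D₁/(r − g) ⇒ r = D₁/P + g = $38,700.0000/$473,142.39 + 0.043 = 0.081794 + 0.043 = 0.124794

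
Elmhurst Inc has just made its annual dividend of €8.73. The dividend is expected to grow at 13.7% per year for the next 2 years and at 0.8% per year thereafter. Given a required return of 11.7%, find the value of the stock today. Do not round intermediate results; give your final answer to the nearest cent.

€101.58

D_1 = 9.92601
D_2 = 11.28587
Terminal value at year 2: TV = D_2×(1+g_2)/(r−g_2) = 11.37616/0.109 = 104.36844
P_0 = D_1/(1+r)^1 + D_2/(1+r)^2 + TV/(1+r)^2
    = 8.88631 + 9.04542 + 83.64941 = 101.58114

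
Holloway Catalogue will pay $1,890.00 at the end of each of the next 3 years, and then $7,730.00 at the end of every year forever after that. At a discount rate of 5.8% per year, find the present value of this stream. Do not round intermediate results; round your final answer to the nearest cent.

PV of 3-year annuity: $1,890.00 × [1 − (1+0.058)^−3] / 0.058 = 5070.74501
Perpetuity value at year 3: $7,730.00 / 0.058 = 133275.86207
PV of perpetuity: 133275.86207 / (1+0.058)^3 = 112536.78328
Total PV = 5070.74501 + 112536.78328 = 117607.52829

$117607.53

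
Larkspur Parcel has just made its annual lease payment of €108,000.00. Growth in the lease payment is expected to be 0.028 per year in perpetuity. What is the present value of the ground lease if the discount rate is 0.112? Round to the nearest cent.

D₁ = D₀ × (1 + g) = €108,000.00 × 1.028 = €111,024.0000
Growing perpetuity: P = D₁ / (r − g) = €111,024.0000 / (0.112 − 0.028) = €1,321,714.29

€1321714.29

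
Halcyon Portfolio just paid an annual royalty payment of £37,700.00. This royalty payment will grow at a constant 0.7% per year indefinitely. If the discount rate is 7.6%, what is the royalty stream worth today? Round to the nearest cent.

D₁ = D₀ × (1 + g) = £37,700.00 × 1.007 = £37,963.9000
Growing perpetuity: P = D₁ / (r − g) = £37,963.9000 / (0.076 − 0.007) = £550,201.45

£550201.45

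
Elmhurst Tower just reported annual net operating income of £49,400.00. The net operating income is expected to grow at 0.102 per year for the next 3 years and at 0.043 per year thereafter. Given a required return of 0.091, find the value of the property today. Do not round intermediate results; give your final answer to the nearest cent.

D_1 = 54438.80000
D_2 = 59991.55760
D_3 = 66110.69648
Terminal value at year 3: TV = D_3×(1+g_2)/(r−g_2) = 68953.45642/0.048 = 1436530.34216
P_0 = D_1/(1+r)^1 + D_2/(1+r)^2 + D_3/(1+r)^3 + TV/(1+r)^3
    = 49898.07516 + 50401.17216 + 50909.34163 + 1106217.56921 = 1257426.15816

£1257426.16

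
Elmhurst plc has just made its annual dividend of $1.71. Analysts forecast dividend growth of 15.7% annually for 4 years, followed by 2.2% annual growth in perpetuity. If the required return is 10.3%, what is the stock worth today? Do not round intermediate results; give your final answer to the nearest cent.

$33.84

D_1 = 1.97847
D_2 = 2.28909
D_3 = 2.64848
D_4 = 3.06429
Terminal value at year 4: TV = D_4×(1+g_2)/(r−g_2) = 3.13170/0.081 = 38.66299
P_0 = D_1/(1+r)^1 + D_2/(1+r)^2 + D_3/(1+r)^3 + D_4/(1+r)^4 + TV/(1+r)^4
    = 1.79372 + 1.88153 + 1.97365 + 2.07027 + 26.12121 = 33.84039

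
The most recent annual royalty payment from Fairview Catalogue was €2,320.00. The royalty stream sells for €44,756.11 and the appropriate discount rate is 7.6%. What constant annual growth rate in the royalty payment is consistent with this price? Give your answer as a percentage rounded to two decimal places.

P = D₀(1+g)/(r−g) ⇒ P(r−g) = D₀(1+g) ⇒ g(P+D₀) = P·r − D₀
g = (P·r − D₀)/(P + D₀) = (€44,756.11×0.076 − €2,320.00) / (€44,756.11 + €2,320.00) = 0.022973

2.30%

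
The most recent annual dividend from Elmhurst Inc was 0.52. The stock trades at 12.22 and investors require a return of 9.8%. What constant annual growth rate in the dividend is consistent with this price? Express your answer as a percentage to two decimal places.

P = D₀(1+g)/(r−g) ⇒ P(r−g) = D₀(1+g) ⇒ g(P+D₀) = P·r − D₀
g = (P·r − D₀)/(P + D₀) = (12.22×0.098 − 0.52) / (12.22 + 0.52) = 0.053184

5.32%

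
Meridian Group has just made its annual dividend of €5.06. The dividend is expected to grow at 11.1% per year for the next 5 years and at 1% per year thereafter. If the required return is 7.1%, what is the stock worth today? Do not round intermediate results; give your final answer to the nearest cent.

D_1 = 5.62166
D_2 = 6.24566
D_3 = 6.93893
D_4 = 7.70915
D_5 = 8.56487
Terminal value at year 5: TV = D_5×(1+g_2)/(r−g_2) = 8.65052/0.061 = 141.81179
P_0 = D_1/(1+r)^1 + D_2/(1+r)^2 + D_3/(1+r)^3 + D_4/(1+r)^4 + D_5/(1+r)^5 + TV/(1+r)^5
    = 5.24898 + 5.44502 + 5.64838 + 5.85934 + 6.07818 + 100.63869 = 128.91861

€128.92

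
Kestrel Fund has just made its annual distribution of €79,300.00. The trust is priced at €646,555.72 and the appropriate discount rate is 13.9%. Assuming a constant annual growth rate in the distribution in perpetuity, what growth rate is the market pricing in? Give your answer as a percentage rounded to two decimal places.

P = D₀(1+g)/(r−g) ⇒ P(r−g) = D₀(1+g) ⇒ g(P+D₀) = P·r − D₀
g = (P·r − D₀)/(P + D₀) = (€646,555.72×0.139 − €79,300.00) / (€646,555.72 + €79,300.00) = 0.014564

1.46%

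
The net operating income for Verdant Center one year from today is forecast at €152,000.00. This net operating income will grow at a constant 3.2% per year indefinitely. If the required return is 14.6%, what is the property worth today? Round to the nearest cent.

€1333333.33

Growing perpetuity: P = D₁ / (r − g) = €152,000.0000 / (0.146 − 0.032) = €1,333,333.33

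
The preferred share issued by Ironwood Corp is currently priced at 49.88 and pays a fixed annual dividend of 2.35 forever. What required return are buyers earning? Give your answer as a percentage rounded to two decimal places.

4.71%

P = C/r ⇒ r = C/P = 2.35/49.88 = 0.047113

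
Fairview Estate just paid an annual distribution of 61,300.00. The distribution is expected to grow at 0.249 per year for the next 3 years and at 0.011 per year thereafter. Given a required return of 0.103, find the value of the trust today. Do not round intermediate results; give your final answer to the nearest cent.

D_1 = 76563.70000
D_2 = 95628.06130
D_3 = 119439.44856
Terminal value at year 3: TV = D_3×(1+g_2)/(r−g_2) = 120753.28250/0.092 = 1312535.67933
P_0 = D_1/(1+r)^1 + D_2/(1+r)^2 + D_3/(1+r)^3 + TV/(1+r)^3
    = 69414.05258 + 78602.13207 + 89006.40341 + 978102.97659 = 1215125.56466

1215125.56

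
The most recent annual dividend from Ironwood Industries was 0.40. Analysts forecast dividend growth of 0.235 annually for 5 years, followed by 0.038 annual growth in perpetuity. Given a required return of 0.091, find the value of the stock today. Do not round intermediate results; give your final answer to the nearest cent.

17.51

D_1 = 0.49400
D_2 = 0.61009
D_3 = 0.75346
D_4 = 0.93052
D_5 = 1.14920
Terminal value at year 5: TV = D_5×(1+g_2)/(r−g_2) = 1.19287/0.053 = 22.50693
P_0 = D_1/(1+r)^1 + D_2/(1+r)^2 + D_3/(1+r)^3 + D_4/(1+r)^4 + D_5/(1+r)^5 + TV/(1+r)^5
    = 0.45280 + 0.51256 + 0.58021 + 0.65679 + 0.74348 + 14.56104 = 17.50689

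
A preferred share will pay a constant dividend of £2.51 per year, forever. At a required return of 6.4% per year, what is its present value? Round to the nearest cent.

£39.22

Level perpetuity: PV = C / r = £2.51 / 0.064 = £39.22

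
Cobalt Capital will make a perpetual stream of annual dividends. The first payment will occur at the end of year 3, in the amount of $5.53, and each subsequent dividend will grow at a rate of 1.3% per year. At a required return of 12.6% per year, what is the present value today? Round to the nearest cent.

Value at end of year 2: C₁ / (r − g) = $5.53 / (0.126 − 0.013) = $48.9381
Discount to today: PV = $48.9381 / (1 + 0.126)^2 = $48.9381 / 1.267876 = $38.60

$38.60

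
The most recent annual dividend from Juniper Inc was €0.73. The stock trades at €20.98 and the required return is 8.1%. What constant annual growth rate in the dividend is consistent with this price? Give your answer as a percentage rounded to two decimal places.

P = D₀(1+g)/(r−g) ⇒ P(r−g) = D₀(1+g) ⇒ g(P+D₀) = P·r − D₀
g = (P·r − D₀)/(P + D₀) = (€20.98×0.081 − €0.73) / (€20.98 + €0.73) = 0.044651

4.47%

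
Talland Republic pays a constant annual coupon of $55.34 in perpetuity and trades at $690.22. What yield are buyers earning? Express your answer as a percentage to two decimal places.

P = C/r ⇒ r = C/P = $55.34/$690.22 = 0.080177

8.02%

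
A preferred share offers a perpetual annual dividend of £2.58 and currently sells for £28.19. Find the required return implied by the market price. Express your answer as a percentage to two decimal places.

9.15%

P = C/r ⇒ r = C/P = £2.58/£28.19 = 0.091522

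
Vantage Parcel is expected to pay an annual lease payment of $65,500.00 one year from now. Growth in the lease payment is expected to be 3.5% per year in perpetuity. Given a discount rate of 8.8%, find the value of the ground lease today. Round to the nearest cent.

$1235849.06

Growing perpetuity: P = D₁ / (r − g) = $65,500.0000 / (0.088 − 0.035) = $1,235,849.06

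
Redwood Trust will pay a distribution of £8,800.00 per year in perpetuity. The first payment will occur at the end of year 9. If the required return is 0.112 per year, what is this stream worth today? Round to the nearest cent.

Value at end of year 8: C / r = £8,800.00 / 0.112 = £78,571.4286
Discount to today: PV = £78,571.4286 / (1 + 0.112)^8 = £78,571.4286 / 2.337967 = £33,606.74

£33606.74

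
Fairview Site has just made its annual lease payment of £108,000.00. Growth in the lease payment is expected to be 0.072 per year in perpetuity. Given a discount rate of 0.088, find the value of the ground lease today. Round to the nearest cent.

D₁ = D₀ × (1 + g) = £108,000.00 × 1.072 = £115,776.0000
Growing perpetuity: P = D₁ / (r − g) = £115,776.0000 / (0.088 − 0.072) = £7,236,000.00

£7236000.00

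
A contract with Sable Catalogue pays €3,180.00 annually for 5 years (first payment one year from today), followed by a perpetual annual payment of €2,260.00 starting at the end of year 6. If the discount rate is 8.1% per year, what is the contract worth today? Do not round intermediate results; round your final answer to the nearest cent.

PV of 5-year annuity: €3,180.00 × [1 − (1+0.081)^−5] / 0.081 = 12663.42417
Perpetuity value at year 5: €2,260.00 / 0.081 = 27901.23457
PV of perpetuity: 27901.23457 / (1+0.081)^5 = 18901.44255
Total PV = 12663.42417 + 18901.44255 = 31564.86672

€31564.87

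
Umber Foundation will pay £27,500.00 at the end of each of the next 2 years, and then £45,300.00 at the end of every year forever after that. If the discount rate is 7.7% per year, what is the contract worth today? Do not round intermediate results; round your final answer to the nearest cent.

£556438.53

PV of 2-year annuity: £27,500.00 × [1 − (1+0.077)^−2] / 0.077 = 49242.23810
Perpetuity value at year 2: £45,300.00 / 0.077 = 588311.68831
PV of perpetuity: 588311.68831 / (1+0.077)^2 = 507196.29246
Total PV = 49242.23810 + 507196.29246 = 556438.53056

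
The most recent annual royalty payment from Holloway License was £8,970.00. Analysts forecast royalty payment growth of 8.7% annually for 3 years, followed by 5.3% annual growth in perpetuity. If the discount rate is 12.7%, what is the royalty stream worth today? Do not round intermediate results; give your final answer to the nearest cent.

D_1 = 9750.39000
D_2 = 10598.67393
D_3 = 11520.75856
Terminal value at year 3: TV = D_3×(1+g_2)/(r−g_2) = 12131.35877/0.074 = 163937.28062
P_0 = D_1/(1+r)^1 + D_2/(1+r)^2 + D_3/(1+r)^3 + TV/(1+r)^3
    = 8651.63265 + 8344.56495 + 8048.39583 + 114526.49736 = 139571.09079

£139571.09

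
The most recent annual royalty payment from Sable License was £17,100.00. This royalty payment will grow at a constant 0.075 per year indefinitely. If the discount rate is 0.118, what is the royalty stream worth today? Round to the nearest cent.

D₁ = D₀ × (1 + g) = £17,100.00 × 1.075 = £18,382.5000
Growing perpetuity: P = D₁ / (r − g) = £18,382.5000 / (0.118 − 0.075) = £427,500.00

£427500.00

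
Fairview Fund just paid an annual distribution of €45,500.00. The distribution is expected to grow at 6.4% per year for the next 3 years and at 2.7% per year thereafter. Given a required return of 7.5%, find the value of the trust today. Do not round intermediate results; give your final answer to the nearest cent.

D_1 = 48412.00000
D_2 = 51510.36800
D_3 = 54807.03155
Terminal value at year 3: TV = D_3×(1+g_2)/(r−g_2) = 56286.82140/0.048 = 1172642.11258
P_0 = D_1/(1+r)^1 + D_2/(1+r)^2 + D_3/(1+r)^3 + TV/(1+r)^3
    = 45034.41860 + 44573.60130 + 44117.49933 + 943930.66277 = 1077656.18201

€1077656.18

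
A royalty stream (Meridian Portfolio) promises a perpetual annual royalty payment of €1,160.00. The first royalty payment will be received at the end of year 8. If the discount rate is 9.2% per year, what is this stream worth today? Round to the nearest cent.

Value at end of year 7: C / r = €1,160.00 / 0.092 = €12,608.6957
Discount to today: PV = €12,608.6957 / (1 + 0.092)^7 = €12,608.6957 / 1.851648 = €6,809.44

€6809.44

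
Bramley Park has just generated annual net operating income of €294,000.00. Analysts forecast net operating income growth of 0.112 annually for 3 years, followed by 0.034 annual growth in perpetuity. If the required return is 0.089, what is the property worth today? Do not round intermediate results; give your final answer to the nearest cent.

€6804640.38

D_1 = 326928.00000
D_2 = 363543.93600
D_3 = 404260.85683
Terminal value at year 3: TV = D_3×(1+g_2)/(r−g_2) = 418005.72596/0.055 = 7600104.10844
P_0 = D_1/(1+r)^1 + D_2/(1+r)^2 + D_3/(1+r)^3 + TV/(1+r)^3
    = 300209.36639 + 306549.87643 + 313024.29989 + 5884856.83801 = 6804640.38072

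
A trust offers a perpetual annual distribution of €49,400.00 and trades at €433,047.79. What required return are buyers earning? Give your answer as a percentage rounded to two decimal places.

P = C/r ⇒ r = C/P = €49,400.00/€433,047.79 = 0.114075

11.41%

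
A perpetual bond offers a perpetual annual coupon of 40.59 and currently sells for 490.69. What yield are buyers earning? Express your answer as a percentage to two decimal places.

8.27%

P = C/r ⇒ r = C/P = 40.59/490.69 = 0.082720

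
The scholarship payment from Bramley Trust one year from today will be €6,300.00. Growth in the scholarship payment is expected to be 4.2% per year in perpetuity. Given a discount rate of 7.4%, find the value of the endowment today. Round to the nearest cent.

Growing perpetuity: P = D₁ / (r − g) = €6,300.0000 / (0.074 − 0.042) = €196,875.00

€196875.00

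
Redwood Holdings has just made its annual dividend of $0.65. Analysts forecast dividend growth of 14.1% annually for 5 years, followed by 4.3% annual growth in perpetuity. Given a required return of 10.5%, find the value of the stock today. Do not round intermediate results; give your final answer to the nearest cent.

$16.42

D_1 = 0.74165
D_2 = 0.84622
D_3 = 0.96554
D_4 = 1.10168
D_5 = 1.25702
Terminal value at year 5: TV = D_5×(1+g_2)/(r−g_2) = 1.31107/0.062 = 21.14629
P_0 = D_1/(1+r)^1 + D_2/(1+r)^2 + D_3/(1+r)^3 + D_4/(1+r)^4 + D_5/(1+r)^5 + TV/(1+r)^5
    = 0.67118 + 0.69304 + 0.71562 + 0.73894 + 0.76301 + 12.83580 = 16.41758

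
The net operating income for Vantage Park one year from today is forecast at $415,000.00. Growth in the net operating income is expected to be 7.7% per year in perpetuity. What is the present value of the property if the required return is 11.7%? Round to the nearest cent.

$10375000.00

Growing perpetuity: P = D₁ / (r − g) = $415,000.0000 / (0.117 − 0.077) = $10,375,000.00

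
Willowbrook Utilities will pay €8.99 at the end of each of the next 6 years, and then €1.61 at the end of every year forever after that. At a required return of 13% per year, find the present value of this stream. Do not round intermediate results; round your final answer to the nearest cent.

€41.89

PV of 6-year annuity: €8.99 × [1 − (1+0.13)^−6] / 0.13 = 35.93797
Perpetuity value at year 6: €1.61 / 0.13 = 12.38462
PV of perpetuity: 12.38462 / (1+0.13)^6 = 5.94856
Total PV = 35.93797 + 5.94856 = 41.88653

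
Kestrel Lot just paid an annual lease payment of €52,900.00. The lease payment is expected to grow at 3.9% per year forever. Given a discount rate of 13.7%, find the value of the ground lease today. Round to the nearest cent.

D₁ = D₀ × (1 + g) = €52,900.00 × 1.039 = €54,963.1000
Growing perpetuity: P = D₁ / (r − g) = €54,963.1000 / (0.137 − 0.039) = €560,847.96

€560847.96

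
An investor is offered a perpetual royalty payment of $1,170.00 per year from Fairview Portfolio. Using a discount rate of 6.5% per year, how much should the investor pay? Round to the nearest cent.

$18000.00

Level perpetuity: PV = C / r = $1,170.00 / 0.065 = $18,000.00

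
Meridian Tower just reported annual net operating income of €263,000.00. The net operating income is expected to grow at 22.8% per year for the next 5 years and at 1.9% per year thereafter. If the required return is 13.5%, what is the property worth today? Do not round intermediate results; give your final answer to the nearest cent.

D_1 = 322964.00000
D_2 = 396599.79200
D_3 = 487024.54458
D_4 = 598066.14074
D_5 = 734425.22083
Terminal value at year 5: TV = D_5×(1+g_2)/(r−g_2) = 748379.30002/0.116 = 6451545.68986
P_0 = D_1/(1+r)^1 + D_2/(1+r)^2 + D_3/(1+r)^3 + D_4/(1+r)^4 + D_5/(1+r)^5 + TV/(1+r)^5
    = 284549.77974 + 307865.31235 + 333091.28067 + 360384.22261 + 389913.50253 + 3425188.44031 = 5100992.53821

€5100992.54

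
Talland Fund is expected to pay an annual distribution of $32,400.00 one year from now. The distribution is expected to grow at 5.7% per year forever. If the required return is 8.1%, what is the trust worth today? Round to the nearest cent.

Growing perpetuity: P = D₁ / (r − g) = $32,400.0000 / (0.081 − 0.057) = $1,350,000.00

$1350000.00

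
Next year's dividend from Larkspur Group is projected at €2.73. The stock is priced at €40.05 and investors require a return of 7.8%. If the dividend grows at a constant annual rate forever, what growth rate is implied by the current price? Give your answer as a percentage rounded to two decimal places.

P = D₁/(r−g) ⇒ g = r − D₁/P = 0.078 − €2.73/€40.05 = 0.009835

0.98%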